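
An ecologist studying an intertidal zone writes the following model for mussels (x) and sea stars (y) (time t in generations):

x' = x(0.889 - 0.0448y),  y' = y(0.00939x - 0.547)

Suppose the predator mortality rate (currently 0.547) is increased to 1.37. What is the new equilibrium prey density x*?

x* ≈ 146

At the interior fixed point, setting dy/dt = 0 with y > 0 fixes x* = (predator death rate)/(xy coefficient) — independent of the other coefficients.
With the change, x* = 1.37/0.00939 = 146; it rises from 58.3.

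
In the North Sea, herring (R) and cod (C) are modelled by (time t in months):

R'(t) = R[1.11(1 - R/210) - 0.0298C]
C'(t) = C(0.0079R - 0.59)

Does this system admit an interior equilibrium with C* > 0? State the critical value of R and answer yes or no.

Threshold R = 74.7; K > 74.7, so yes, the predator persists.

The predator equation gives dC/dt > 0 only when R > 0.59/0.0079 = 74.7.
Without the predator, R → K = 210. Since 210 > 74.7, the predator can invade and persist.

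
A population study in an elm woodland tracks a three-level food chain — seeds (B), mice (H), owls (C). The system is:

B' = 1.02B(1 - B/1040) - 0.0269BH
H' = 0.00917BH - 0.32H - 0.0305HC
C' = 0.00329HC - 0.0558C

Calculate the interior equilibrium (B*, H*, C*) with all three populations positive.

From dC/dt = 0: 0.00329H* = 0.0558, so H* = 17.
From dB/dt = 0: 1.02(1 - B*/1040) = 0.0269·17, giving B* = 1040·(1 - 0.447) = 575.
From dH/dt = 0: 0.00917·575 - 0.32 = 0.0305C*, so C* = 4.95/0.0305 = 162.

B* ≈ 575, H* ≈ 17, C* ≈ 162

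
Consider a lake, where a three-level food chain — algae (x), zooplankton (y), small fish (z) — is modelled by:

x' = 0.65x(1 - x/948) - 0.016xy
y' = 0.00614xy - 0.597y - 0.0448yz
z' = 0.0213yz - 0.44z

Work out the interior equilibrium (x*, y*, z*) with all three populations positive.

x* ≈ 466, y* ≈ 20.7, z* ≈ 50.5

From dz/dt = 0: 0.0213y* = 0.44, so y* = 20.7.
From dx/dt = 0: 0.65(1 - x*/948) = 0.016·20.7, giving x* = 948·(1 - 0.508) = 466.
From dy/dt = 0: 0.00614·466 - 0.597 = 0.0448z*, so z* = 2.26/0.0448 = 50.5.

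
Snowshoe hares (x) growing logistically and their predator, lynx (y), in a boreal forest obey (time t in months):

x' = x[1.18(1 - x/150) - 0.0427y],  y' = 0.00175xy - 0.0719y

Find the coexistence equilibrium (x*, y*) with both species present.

x* ≈ 41.1, y* ≈ 20.1

From dy/dt = 0 with y > 0: 0.00175x* = 0.0719, so x* = 41.1.
Substitute into dx/dt = 0: 1.18(1 - 41.1/150) = 0.0427y*.
The bracket is 0.726, giving y* = 0.857/0.0427 = 20.1.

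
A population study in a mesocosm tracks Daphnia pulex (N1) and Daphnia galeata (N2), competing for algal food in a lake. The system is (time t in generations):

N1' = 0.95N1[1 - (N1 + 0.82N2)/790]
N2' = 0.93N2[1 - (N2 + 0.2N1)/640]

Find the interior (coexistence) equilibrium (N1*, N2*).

Setting both brackets to zero gives the nullclines N1 + 0.82N2 = 790 and 0.2N1 + N2 = 640.
Substituting N2 = 640 - 0.2N1 into the first: N1(1 - 0.82·0.2) = 790 - 0.82·640.
So N1* = 265/0.836 = 317, and then N2* = 640 - 0.2·317 = 577.

N1* ≈ 317, N2* ≈ 577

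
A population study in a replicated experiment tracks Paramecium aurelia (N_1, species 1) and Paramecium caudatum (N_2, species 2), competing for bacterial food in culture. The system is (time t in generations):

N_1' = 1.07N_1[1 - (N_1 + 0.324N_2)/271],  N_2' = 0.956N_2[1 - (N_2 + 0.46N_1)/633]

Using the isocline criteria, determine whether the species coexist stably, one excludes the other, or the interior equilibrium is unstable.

Compare the nullcline intercepts: K1/α12 = 271/0.324 = 836 > K2 = 633; K2/α21 = 633/0.46 = 1380 > K1 = 271.
Since both inequalities hold, each species can invade when rare, so the interior equilibrium is stable.

stable coexistence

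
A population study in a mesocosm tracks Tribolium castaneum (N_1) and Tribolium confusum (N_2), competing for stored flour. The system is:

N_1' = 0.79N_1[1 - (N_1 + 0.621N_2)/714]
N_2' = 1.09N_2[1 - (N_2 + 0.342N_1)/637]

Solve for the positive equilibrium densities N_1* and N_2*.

Setting both brackets to zero gives the nullclines N_1 + 0.621N_2 = 714 and 0.342N_1 + N_2 = 637.
Substituting N_2 = 637 - 0.342N_1 into the first: N_1(1 - 0.621·0.342) = 714 - 0.621·637.
So N_1* = 318/0.788 = 404, and then N_2* = 637 - 0.342·404 = 499.

N_1* ≈ 404, N_2* ≈ 499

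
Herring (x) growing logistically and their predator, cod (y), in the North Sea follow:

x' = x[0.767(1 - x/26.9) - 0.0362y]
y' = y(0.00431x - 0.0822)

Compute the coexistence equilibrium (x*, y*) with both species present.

x* ≈ 19.1, y* ≈ 6.17

From dy/dt = 0 with y > 0: 0.00431x* = 0.0822, so x* = 19.1.
Substitute into dx/dt = 0: 0.767(1 - 19.1/26.9) = 0.0362y*.
The bracket is 0.291, giving y* = 0.223/0.0362 = 6.17.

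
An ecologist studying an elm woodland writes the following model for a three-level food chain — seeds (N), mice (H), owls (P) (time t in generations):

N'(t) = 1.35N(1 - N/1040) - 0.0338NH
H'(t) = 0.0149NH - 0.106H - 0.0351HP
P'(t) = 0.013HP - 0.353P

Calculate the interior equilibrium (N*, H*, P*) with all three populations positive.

From dP/dt = 0: 0.013H* = 0.353, so H* = 27.2.
From dN/dt = 0: 1.35(1 - N*/1040) = 0.0338·27.2, giving N* = 1040·(1 - 0.68) = 333.
From dH/dt = 0: 0.0149·333 - 0.106 = 0.0351P*, so P* = 4.86/0.0351 = 138.

N* ≈ 333, H* ≈ 27.2, P* ≈ 138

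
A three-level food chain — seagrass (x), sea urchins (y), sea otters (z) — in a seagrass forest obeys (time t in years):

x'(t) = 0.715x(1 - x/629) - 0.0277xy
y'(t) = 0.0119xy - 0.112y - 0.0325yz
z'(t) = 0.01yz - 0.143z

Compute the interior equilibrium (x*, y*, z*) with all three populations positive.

x* ≈ 281, y* ≈ 14.3, z* ≈ 99.3

From dz/dt = 0: 0.01y* = 0.143, so y* = 14.3.
From dx/dt = 0: 0.715(1 - x*/629) = 0.0277·14.3, giving x* = 629·(1 - 0.554) = 281.
From dy/dt = 0: 0.0119·281 - 0.112 = 0.0325z*, so z* = 3.23/0.0325 = 99.3.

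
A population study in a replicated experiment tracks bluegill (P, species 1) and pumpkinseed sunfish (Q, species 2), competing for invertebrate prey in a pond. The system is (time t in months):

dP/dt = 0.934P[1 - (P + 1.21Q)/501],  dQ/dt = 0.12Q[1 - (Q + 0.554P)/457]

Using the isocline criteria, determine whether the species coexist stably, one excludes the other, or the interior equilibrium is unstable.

species 2 excludes species 1

Compare the nullcline intercepts: K1/α12 = 501/1.21 = 414 < K2 = 457; K2/α21 = 457/0.554 = 825 > K1 = 501.
Since the inequalities point opposite ways, species 2 can invade but species 1 cannot.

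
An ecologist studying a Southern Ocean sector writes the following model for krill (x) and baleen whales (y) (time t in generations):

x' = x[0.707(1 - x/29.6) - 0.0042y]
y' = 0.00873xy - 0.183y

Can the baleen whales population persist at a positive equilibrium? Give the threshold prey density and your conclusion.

The predator equation gives dy/dt > 0 only when x > 0.183/0.00873 = 21.
Without the predator, x → K = 29.6. Since 29.6 > 21, the predator can invade and persist.

Threshold x = 21; K > 21, so yes, the predator persists.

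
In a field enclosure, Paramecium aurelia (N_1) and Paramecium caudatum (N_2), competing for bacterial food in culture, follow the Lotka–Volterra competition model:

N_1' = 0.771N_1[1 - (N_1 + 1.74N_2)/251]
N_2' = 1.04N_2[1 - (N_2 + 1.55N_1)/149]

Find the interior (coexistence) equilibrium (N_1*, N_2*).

N_1* ≈ 4.87, N_2* ≈ 141

Setting both brackets to zero gives the nullclines N_1 + 1.74N_2 = 251 and 1.55N_1 + N_2 = 149.
Substituting N_2 = 149 - 1.55N_1 into the first: N_1(1 - 1.74·1.55) = 251 - 1.74·149.
So N_1* = -8.26/-1.7 = 4.87, and then N_2* = 149 - 1.55·4.87 = 141.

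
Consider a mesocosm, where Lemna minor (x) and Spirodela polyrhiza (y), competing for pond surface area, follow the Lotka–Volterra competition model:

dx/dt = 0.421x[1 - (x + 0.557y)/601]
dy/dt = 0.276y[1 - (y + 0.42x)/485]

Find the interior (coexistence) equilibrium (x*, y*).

x* ≈ 432, y* ≈ 304

Setting both brackets to zero gives the nullclines x + 0.557y = 601 and 0.42x + y = 485.
Substituting y = 485 - 0.42x into the first: x(1 - 0.557·0.42) = 601 - 0.557·485.
So x* = 331/0.766 = 432, and then y* = 485 - 0.42·432 = 304.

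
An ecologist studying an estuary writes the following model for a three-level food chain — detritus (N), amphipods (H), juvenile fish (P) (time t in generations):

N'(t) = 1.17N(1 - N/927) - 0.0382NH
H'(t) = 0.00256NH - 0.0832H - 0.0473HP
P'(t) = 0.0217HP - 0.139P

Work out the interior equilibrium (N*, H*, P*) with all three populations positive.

From dP/dt = 0: 0.0217H* = 0.139, so H* = 6.41.
From dN/dt = 0: 1.17(1 - N*/927) = 0.0382·6.41, giving N* = 927·(1 - 0.209) = 733.
From dH/dt = 0: 0.00256·733 - 0.0832 = 0.0473P*, so P* = 1.79/0.0473 = 37.9.

N* ≈ 733, H* ≈ 6.41, P* ≈ 37.9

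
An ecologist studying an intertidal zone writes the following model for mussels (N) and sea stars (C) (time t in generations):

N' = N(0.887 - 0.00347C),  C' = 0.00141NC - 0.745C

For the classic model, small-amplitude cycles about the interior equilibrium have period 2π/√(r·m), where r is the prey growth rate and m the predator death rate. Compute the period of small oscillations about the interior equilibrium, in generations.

T ≈ 7.73 generations

Here r = 0.887 and m = 0.745, so r·m = 0.661.
ω = √0.661 = 0.813 per generation, hence T = 2π/ω ≈ 7.73 generations.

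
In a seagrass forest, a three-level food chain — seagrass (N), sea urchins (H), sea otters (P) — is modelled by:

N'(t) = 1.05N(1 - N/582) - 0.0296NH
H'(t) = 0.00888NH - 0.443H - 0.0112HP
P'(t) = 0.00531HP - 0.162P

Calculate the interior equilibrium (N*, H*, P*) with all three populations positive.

N* ≈ 81.5, H* ≈ 30.5, P* ≈ 25

From dP/dt = 0: 0.00531H* = 0.162, so H* = 30.5.
From dN/dt = 0: 1.05(1 - N*/582) = 0.0296·30.5, giving N* = 582·(1 - 0.86) = 81.5.
From dH/dt = 0: 0.00888·81.5 - 0.443 = 0.0112P*, so P* = 0.28/0.0112 = 25.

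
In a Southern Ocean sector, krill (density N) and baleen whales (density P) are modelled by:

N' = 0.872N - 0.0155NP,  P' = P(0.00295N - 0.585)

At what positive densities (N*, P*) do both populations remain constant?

Set dP/dt = 0 with P > 0: 0.00295N - 0.585 = 0, so N* = 0.585/0.00295 = 198.
Set dN/dt = 0 with N > 0: 0.872 - 0.0155P = 0, so P* = 0.872/0.0155 = 56.3.

N* ≈ 198, P* ≈ 56.3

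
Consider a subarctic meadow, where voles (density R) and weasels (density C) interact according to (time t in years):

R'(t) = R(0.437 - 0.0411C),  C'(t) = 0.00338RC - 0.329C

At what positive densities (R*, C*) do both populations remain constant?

Set dC/dt = 0 with C > 0: 0.00338R - 0.329 = 0, so R* = 0.329/0.00338 = 97.3.
Set dR/dt = 0 with R > 0: 0.437 - 0.0411C = 0, so C* = 0.437/0.0411 = 10.6.

R* ≈ 97.3, C* ≈ 10.6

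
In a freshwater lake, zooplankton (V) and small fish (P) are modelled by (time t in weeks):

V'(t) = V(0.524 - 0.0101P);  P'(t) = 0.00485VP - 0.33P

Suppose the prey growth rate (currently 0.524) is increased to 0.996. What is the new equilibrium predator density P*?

P* ≈ 98.6

At the interior fixed point, setting dV/dt = 0 with V > 0 fixes P* = (prey growth rate)/(VP coefficient) — independent of the other coefficients.
With the change, P* = 0.996/0.0101 = 98.6; it rises from 51.9.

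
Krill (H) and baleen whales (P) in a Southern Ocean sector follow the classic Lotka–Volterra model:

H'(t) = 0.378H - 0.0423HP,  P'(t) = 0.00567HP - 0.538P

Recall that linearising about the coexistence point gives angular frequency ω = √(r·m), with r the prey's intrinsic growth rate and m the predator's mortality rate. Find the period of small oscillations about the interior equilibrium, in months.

Here r = 0.378 and m = 0.538, so r·m = 0.203.
ω = √0.203 = 0.451 per month, hence T = 2π/ω ≈ 13.9 months.

T ≈ 13.9 months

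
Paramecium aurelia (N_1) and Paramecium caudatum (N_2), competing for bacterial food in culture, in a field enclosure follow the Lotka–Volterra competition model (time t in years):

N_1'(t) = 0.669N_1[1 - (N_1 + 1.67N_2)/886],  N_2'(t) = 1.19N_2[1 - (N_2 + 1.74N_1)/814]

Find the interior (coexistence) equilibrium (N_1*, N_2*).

Setting both brackets to zero gives the nullclines N_1 + 1.67N_2 = 886 and 1.74N_1 + N_2 = 814.
Substituting N_2 = 814 - 1.74N_1 into the first: N_1(1 - 1.67·1.74) = 886 - 1.67·814.
So N_1* = -473/-1.91 = 248, and then N_2* = 814 - 1.74·248 = 382.

N_1* ≈ 248, N_2* ≈ 382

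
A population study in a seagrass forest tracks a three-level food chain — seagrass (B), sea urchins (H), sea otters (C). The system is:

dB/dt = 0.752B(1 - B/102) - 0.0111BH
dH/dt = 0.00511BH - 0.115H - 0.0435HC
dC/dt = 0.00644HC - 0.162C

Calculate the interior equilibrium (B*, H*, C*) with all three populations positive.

B* ≈ 64.1, H* ≈ 25.2, C* ≈ 4.89

From dC/dt = 0: 0.00644H* = 0.162, so H* = 25.2.
From dB/dt = 0: 0.752(1 - B*/102) = 0.0111·25.2, giving B* = 102·(1 - 0.371) = 64.1.
From dH/dt = 0: 0.00511·64.1 - 0.115 = 0.0435C*, so C* = 0.213/0.0435 = 4.89.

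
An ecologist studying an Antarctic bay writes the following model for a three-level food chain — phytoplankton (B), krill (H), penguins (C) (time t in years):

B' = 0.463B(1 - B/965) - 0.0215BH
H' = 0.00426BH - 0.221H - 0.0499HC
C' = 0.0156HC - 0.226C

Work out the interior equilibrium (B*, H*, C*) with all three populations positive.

From dC/dt = 0: 0.0156H* = 0.226, so H* = 14.5.
From dB/dt = 0: 0.463(1 - B*/965) = 0.0215·14.5, giving B* = 965·(1 - 0.673) = 316.
From dH/dt = 0: 0.00426·316 - 0.221 = 0.0499C*, so C* = 1.12/0.0499 = 22.5.

B* ≈ 316, H* ≈ 14.5, C* ≈ 22.5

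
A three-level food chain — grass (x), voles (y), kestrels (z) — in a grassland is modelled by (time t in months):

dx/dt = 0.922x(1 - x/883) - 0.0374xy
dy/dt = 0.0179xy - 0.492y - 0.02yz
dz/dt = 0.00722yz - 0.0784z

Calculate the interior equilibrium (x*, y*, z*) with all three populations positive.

From dz/dt = 0: 0.00722y* = 0.0784, so y* = 10.9.
From dx/dt = 0: 0.922(1 - x*/883) = 0.0374·10.9, giving x* = 883·(1 - 0.44) = 494.
From dy/dt = 0: 0.0179·494 - 0.492 = 0.02z*, so z* = 8.35/0.02 = 418.

x* ≈ 494, y* ≈ 10.9, z* ≈ 418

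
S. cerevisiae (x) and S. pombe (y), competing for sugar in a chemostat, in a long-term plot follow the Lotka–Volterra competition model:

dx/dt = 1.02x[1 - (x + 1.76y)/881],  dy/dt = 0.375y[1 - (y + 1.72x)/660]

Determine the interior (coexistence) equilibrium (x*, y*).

x* ≈ 138, y* ≈ 422

Setting both brackets to zero gives the nullclines x + 1.76y = 881 and 1.72x + y = 660.
Substituting y = 660 - 1.72x into the first: x(1 - 1.76·1.72) = 881 - 1.76·660.
So x* = -281/-2.03 = 138, and then y* = 660 - 1.72·138 = 422.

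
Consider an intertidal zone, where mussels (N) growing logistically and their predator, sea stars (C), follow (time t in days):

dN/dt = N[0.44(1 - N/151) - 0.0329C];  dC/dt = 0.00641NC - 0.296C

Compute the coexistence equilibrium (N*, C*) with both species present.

N* ≈ 46.2, C* ≈ 9.28

From dC/dt = 0 with C > 0: 0.00641N* = 0.296, so N* = 46.2.
Substitute into dN/dt = 0: 0.44(1 - 46.2/151) = 0.0329C*.
The bracket is 0.694, giving C* = 0.305/0.0329 = 9.28.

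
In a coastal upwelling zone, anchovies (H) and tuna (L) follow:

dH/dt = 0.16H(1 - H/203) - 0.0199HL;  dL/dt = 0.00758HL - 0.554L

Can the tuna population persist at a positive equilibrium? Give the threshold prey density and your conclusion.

Threshold H = 73.1; K > 73.1, so yes, the predator persists.

The predator equation gives dL/dt > 0 only when H > 0.554/0.00758 = 73.1.
Without the predator, H → K = 203. Since 203 > 73.1, the predator can invade and persist.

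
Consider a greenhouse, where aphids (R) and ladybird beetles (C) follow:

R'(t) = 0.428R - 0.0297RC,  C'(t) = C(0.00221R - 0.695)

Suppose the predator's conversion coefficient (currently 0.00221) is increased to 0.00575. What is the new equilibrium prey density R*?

At the interior fixed point, setting dC/dt = 0 with C > 0 fixes R* = (predator death rate)/(RC coefficient) — independent of the other coefficients.
With the change, R* = 0.695/0.00575 = 121; it falls from 314.

R* ≈ 121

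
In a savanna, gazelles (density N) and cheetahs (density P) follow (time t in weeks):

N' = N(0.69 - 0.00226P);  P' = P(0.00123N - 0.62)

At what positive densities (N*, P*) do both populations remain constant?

N* ≈ 504, P* ≈ 305

Set dP/dt = 0 with P > 0: 0.00123N - 0.62 = 0, so N* = 0.62/0.00123 = 504.
Set dN/dt = 0 with N > 0: 0.69 - 0.00226P = 0, so P* = 0.69/0.00226 = 305.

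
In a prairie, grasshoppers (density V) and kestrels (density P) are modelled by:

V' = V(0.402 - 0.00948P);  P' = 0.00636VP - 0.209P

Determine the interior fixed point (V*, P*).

V* ≈ 32.9, P* ≈ 42.4

Set dP/dt = 0 with P > 0: 0.00636V - 0.209 = 0, so V* = 0.209/0.00636 = 32.9.
Set dV/dt = 0 with V > 0: 0.402 - 0.00948P = 0, so P* = 0.402/0.00948 = 42.4.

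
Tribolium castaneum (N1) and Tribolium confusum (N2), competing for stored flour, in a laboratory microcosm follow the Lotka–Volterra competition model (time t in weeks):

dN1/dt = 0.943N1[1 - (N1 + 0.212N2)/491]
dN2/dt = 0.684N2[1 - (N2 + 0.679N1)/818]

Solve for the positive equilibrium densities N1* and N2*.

N1* ≈ 371, N2* ≈ 566

Setting both brackets to zero gives the nullclines N1 + 0.212N2 = 491 and 0.679N1 + N2 = 818.
Substituting N2 = 818 - 0.679N1 into the first: N1(1 - 0.212·0.679) = 491 - 0.212·818.
So N1* = 318/0.856 = 371, and then N2* = 818 - 0.679·371 = 566.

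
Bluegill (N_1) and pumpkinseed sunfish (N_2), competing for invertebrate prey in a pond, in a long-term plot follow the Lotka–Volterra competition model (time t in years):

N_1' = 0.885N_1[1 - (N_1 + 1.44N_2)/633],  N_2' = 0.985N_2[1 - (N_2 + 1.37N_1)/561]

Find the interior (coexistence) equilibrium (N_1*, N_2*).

N_1* ≈ 180, N_2* ≈ 315

Setting both brackets to zero gives the nullclines N_1 + 1.44N_2 = 633 and 1.37N_1 + N_2 = 561.
Substituting N_2 = 561 - 1.37N_1 into the first: N_1(1 - 1.44·1.37) = 633 - 1.44·561.
So N_1* = -175/-0.973 = 180, and then N_2* = 561 - 1.37·180 = 315.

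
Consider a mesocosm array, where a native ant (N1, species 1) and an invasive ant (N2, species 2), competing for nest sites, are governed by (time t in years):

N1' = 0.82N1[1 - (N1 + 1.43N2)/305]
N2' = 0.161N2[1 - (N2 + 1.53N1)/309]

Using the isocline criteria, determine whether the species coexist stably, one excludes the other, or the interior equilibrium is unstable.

unstable coexistence (outcome depends on initial conditions)

Compare the nullcline intercepts: K1/α12 = 305/1.43 = 213 < K2 = 309; K2/α21 = 309/1.53 = 202 < K1 = 305.
Since both are reversed, neither can invade when rare; the interior point is a saddle.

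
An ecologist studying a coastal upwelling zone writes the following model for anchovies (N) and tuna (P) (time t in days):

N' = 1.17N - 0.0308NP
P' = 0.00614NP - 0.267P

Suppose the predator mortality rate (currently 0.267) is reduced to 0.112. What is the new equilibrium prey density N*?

At the interior fixed point, setting dP/dt = 0 with P > 0 fixes N* = (predator death rate)/(NP coefficient) — independent of the other coefficients.
With the change, N* = 0.112/0.00614 = 18.2; it falls from 43.5.

N* ≈ 18.2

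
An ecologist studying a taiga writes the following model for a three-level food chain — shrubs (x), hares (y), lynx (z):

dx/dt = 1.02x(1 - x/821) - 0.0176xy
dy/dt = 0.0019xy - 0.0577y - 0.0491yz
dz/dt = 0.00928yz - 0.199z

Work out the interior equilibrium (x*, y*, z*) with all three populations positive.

From dz/dt = 0: 0.00928y* = 0.199, so y* = 21.4.
From dx/dt = 0: 1.02(1 - x*/821) = 0.0176·21.4, giving x* = 821·(1 - 0.37) = 517.
From dy/dt = 0: 0.0019·517 - 0.0577 = 0.0491z*, so z* = 0.925/0.0491 = 18.8.

x* ≈ 517, y* ≈ 21.4, z* ≈ 18.8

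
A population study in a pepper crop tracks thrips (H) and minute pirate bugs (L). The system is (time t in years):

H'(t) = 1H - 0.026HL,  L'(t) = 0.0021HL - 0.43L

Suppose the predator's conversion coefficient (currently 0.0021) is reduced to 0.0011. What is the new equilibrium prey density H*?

H* ≈ 391

At the interior fixed point, setting dL/dt = 0 with L > 0 fixes H* = (predator death rate)/(HL coefficient) — independent of the other coefficients.
With the change, H* = 0.43/0.0011 = 391; it rises from 205.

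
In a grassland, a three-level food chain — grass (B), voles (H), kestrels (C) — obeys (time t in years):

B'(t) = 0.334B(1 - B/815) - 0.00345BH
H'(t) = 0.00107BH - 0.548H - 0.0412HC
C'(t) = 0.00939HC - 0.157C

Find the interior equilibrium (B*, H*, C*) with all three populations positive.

From dC/dt = 0: 0.00939H* = 0.157, so H* = 16.7.
From dB/dt = 0: 0.334(1 - B*/815) = 0.00345·16.7, giving B* = 815·(1 - 0.173) = 674.
From dH/dt = 0: 0.00107·674 - 0.548 = 0.0412C*, so C* = 0.173/0.0412 = 4.21.

B* ≈ 674, H* ≈ 16.7, C* ≈ 4.21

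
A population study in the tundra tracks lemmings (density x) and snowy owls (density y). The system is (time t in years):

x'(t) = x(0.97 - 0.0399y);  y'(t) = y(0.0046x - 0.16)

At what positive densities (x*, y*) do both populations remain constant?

x* ≈ 34.8, y* ≈ 24.3

Set dy/dt = 0 with y > 0: 0.0046x - 0.16 = 0, so x* = 0.16/0.0046 = 34.8.
Set dx/dt = 0 with x > 0: 0.97 - 0.0399y = 0, so y* = 0.97/0.0399 = 24.3.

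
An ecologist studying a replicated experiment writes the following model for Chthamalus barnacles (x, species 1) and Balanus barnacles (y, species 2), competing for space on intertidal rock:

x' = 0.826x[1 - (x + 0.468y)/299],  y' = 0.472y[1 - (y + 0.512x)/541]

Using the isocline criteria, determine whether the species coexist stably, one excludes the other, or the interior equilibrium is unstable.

stable coexistence

Compare the nullcline intercepts: K1/α12 = 299/0.468 = 639 > K2 = 541; K2/α21 = 541/0.512 = 1060 > K1 = 299.
Since both inequalities hold, each species can invade when rare, so the interior equilibrium is stable.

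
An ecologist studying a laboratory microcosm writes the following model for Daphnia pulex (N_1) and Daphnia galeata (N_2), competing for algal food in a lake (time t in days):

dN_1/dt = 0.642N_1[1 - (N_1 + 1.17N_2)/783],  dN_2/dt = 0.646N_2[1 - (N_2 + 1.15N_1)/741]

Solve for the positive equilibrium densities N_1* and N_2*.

N_1* ≈ 243, N_2* ≈ 462

Setting both brackets to zero gives the nullclines N_1 + 1.17N_2 = 783 and 1.15N_1 + N_2 = 741.
Substituting N_2 = 741 - 1.15N_1 into the first: N_1(1 - 1.17·1.15) = 783 - 1.17·741.
So N_1* = -84/-0.345 = 243, and then N_2* = 741 - 1.15·243 = 462.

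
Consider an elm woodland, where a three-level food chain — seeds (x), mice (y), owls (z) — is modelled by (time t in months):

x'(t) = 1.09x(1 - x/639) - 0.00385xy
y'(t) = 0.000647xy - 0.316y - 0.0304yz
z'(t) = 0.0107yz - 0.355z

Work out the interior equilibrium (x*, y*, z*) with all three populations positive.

From dz/dt = 0: 0.0107y* = 0.355, so y* = 33.2.
From dx/dt = 0: 1.09(1 - x*/639) = 0.00385·33.2, giving x* = 639·(1 - 0.117) = 564.
From dy/dt = 0: 0.000647·564 - 0.316 = 0.0304z*, so z* = 0.049/0.0304 = 1.61.

x* ≈ 564, y* ≈ 33.2, z* ≈ 1.61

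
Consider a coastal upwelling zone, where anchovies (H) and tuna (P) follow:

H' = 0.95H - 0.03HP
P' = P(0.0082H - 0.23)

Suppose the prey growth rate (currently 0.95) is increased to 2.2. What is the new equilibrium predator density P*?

P* ≈ 73.3

At the interior fixed point, setting dH/dt = 0 with H > 0 fixes P* = (prey growth rate)/(HP coefficient) — independent of the other coefficients.
With the change, P* = 2.2/0.03 = 73.3; it rises from 31.7.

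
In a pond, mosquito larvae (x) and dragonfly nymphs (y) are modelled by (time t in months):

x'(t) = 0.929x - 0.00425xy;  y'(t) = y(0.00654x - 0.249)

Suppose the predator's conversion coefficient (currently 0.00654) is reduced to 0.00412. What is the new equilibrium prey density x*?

At the interior fixed point, setting dy/dt = 0 with y > 0 fixes x* = (predator death rate)/(xy coefficient) — independent of the other coefficients.
With the change, x* = 0.249/0.00412 = 60.4; it rises from 38.1.

x* ≈ 60.4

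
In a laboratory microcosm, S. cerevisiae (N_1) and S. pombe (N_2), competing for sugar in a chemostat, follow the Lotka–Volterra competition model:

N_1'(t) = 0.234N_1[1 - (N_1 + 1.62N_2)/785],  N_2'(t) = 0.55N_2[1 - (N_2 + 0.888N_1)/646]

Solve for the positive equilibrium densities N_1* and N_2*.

N_1* ≈ 596, N_2* ≈ 116

Setting both brackets to zero gives the nullclines N_1 + 1.62N_2 = 785 and 0.888N_1 + N_2 = 646.
Substituting N_2 = 646 - 0.888N_1 into the first: N_1(1 - 1.62·0.888) = 785 - 1.62·646.
So N_1* = -262/-0.439 = 596, and then N_2* = 646 - 0.888·596 = 116.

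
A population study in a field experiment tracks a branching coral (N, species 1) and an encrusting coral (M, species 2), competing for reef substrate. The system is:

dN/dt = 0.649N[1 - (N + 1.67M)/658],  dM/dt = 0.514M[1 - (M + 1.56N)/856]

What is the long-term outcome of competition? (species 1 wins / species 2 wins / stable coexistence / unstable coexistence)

Compare the nullcline intercepts: K1/α12 = 658/1.67 = 394 < K2 = 856; K2/α21 = 856/1.56 = 549 < K1 = 658.
Since both are reversed, neither can invade when rare; the interior point is a saddle.

unstable coexistence (outcome depends on initial conditions)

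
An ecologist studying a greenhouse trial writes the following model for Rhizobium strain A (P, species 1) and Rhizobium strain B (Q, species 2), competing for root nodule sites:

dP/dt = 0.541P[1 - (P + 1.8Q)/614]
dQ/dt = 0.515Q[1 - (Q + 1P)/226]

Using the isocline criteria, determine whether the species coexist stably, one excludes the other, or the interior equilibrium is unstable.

species 1 excludes species 2

Compare the nullcline intercepts: K1/α12 = 614/1.8 = 341 > K2 = 226; K2/α21 = 226/1 = 226 < K1 = 614.
Since the inequalities point opposite ways, species 1 can invade but species 2 cannot.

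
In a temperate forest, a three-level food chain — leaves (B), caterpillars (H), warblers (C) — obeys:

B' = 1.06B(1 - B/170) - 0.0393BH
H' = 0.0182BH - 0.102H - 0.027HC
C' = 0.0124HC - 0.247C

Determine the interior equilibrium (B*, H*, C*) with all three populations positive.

From dC/dt = 0: 0.0124H* = 0.247, so H* = 19.9.
From dB/dt = 0: 1.06(1 - B*/170) = 0.0393·19.9, giving B* = 170·(1 - 0.739) = 44.5.
From dH/dt = 0: 0.0182·44.5 - 0.102 = 0.027C*, so C* = 0.707/0.027 = 26.2.

B* ≈ 44.5, H* ≈ 19.9, C* ≈ 26.2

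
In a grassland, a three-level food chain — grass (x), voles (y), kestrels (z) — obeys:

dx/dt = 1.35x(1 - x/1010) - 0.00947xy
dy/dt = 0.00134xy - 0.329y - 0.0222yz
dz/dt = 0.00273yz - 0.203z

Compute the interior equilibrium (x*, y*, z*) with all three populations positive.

From dz/dt = 0: 0.00273y* = 0.203, so y* = 74.4.
From dx/dt = 0: 1.35(1 - x*/1010) = 0.00947·74.4, giving x* = 1010·(1 - 0.522) = 483.
From dy/dt = 0: 0.00134·483 - 0.329 = 0.0222z*, so z* = 0.318/0.0222 = 14.3.

x* ≈ 483, y* ≈ 74.4, z* ≈ 14.3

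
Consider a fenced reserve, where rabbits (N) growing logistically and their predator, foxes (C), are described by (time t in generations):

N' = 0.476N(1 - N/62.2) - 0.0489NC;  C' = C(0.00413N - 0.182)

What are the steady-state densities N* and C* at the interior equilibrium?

From dC/dt = 0 with C > 0: 0.00413N* = 0.182, so N* = 44.1.
Substitute into dN/dt = 0: 0.476(1 - 44.1/62.2) = 0.0489C*.
The bracket is 0.292, giving C* = 0.139/0.0489 = 2.84.

N* ≈ 44.1, C* ≈ 2.84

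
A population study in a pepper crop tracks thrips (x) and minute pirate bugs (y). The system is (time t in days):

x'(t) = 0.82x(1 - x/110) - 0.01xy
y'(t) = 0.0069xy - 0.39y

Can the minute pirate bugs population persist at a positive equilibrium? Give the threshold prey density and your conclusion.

Threshold x = 56.5; K > 56.5, so yes, the predator persists.

The predator equation gives dy/dt > 0 only when x > 0.39/0.0069 = 56.5.
Without the predator, x → K = 110. Since 110 > 56.5, the predator can invade and persist.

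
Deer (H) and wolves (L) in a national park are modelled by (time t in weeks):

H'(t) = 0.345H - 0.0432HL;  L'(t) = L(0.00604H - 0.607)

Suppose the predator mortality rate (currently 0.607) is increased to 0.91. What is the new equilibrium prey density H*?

H* ≈ 151

At the interior fixed point, setting dL/dt = 0 with L > 0 fixes H* = (predator death rate)/(HL coefficient) — independent of the other coefficients.
With the change, H* = 0.91/0.00604 = 151; it rises from 100.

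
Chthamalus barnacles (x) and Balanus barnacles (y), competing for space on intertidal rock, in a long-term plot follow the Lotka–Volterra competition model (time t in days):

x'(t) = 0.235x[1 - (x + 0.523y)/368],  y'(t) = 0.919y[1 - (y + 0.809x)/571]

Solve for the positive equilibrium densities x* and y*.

x* ≈ 120, y* ≈ 474

Setting both brackets to zero gives the nullclines x + 0.523y = 368 and 0.809x + y = 571.
Substituting y = 571 - 0.809x into the first: x(1 - 0.523·0.809) = 368 - 0.523·571.
So x* = 69.4/0.577 = 120, and then y* = 571 - 0.809·120 = 474.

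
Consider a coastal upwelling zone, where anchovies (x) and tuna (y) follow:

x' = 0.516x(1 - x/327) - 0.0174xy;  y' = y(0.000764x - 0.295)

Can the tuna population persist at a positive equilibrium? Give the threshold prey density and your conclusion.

The predator equation gives dy/dt > 0 only when x > 0.295/0.000764 = 386.
Without the predator, x → K = 327. Since 327 < 386, the predator cannot invade.

Threshold x = 386; K < 386, so no, the predator goes extinct.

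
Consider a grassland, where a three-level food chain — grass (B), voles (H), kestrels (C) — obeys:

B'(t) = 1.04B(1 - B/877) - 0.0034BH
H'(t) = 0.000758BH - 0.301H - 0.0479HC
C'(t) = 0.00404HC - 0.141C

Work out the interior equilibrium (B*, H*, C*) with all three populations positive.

B* ≈ 777, H* ≈ 34.9, C* ≈ 6.01

From dC/dt = 0: 0.00404H* = 0.141, so H* = 34.9.
From dB/dt = 0: 1.04(1 - B*/877) = 0.0034·34.9, giving B* = 877·(1 - 0.114) = 777.
From dH/dt = 0: 0.000758·777 - 0.301 = 0.0479C*, so C* = 0.288/0.0479 = 6.01.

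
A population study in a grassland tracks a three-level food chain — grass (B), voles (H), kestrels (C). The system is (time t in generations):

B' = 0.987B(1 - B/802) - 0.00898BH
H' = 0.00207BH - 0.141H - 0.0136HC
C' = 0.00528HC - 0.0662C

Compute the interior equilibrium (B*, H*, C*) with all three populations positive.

From dC/dt = 0: 0.00528H* = 0.0662, so H* = 12.5.
From dB/dt = 0: 0.987(1 - B*/802) = 0.00898·12.5, giving B* = 802·(1 - 0.114) = 711.
From dH/dt = 0: 0.00207·711 - 0.141 = 0.0136C*, so C* = 1.33/0.0136 = 97.8.

B* ≈ 711, H* ≈ 12.5, C* ≈ 97.8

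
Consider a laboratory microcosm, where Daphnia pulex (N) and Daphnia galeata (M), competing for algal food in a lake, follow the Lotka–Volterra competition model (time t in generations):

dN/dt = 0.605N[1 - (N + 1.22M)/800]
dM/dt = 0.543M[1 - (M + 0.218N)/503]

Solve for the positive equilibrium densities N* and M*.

Setting both brackets to zero gives the nullclines N + 1.22M = 800 and 0.218N + M = 503.
Substituting M = 503 - 0.218N into the first: N(1 - 1.22·0.218) = 800 - 1.22·503.
So N* = 186/0.734 = 254, and then M* = 503 - 0.218·254 = 448.

N* ≈ 254, M* ≈ 448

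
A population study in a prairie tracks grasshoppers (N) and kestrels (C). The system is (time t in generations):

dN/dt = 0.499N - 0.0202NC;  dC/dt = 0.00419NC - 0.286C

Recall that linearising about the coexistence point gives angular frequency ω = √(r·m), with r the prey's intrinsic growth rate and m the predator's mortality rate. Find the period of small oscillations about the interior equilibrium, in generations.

T ≈ 16.6 generations

Here r = 0.499 and m = 0.286, so r·m = 0.143.
ω = √0.143 = 0.378 per generation, hence T = 2π/ω ≈ 16.6 generations.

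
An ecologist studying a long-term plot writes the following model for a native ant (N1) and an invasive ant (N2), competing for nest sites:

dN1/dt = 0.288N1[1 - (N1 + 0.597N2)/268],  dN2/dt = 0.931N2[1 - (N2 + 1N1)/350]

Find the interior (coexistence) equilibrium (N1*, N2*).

Setting both brackets to zero gives the nullclines N1 + 0.597N2 = 268 and 1N1 + N2 = 350.
Substituting N2 = 350 - 1N1 into the first: N1(1 - 0.597·1) = 268 - 0.597·350.
So N1* = 59.1/0.403 = 147, and then N2* = 350 - 1·147 = 203.

N1* ≈ 147, N2* ≈ 203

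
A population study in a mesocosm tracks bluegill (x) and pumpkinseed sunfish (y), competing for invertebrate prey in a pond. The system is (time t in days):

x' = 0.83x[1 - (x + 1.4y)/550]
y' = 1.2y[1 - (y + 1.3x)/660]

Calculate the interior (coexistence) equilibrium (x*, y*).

x* ≈ 456, y* ≈ 67.1

Setting both brackets to zero gives the nullclines x + 1.4y = 550 and 1.3x + y = 660.
Substituting y = 660 - 1.3x into the first: x(1 - 1.4·1.3) = 550 - 1.4·660.
So x* = -374/-0.82 = 456, and then y* = 660 - 1.3·456 = 67.1.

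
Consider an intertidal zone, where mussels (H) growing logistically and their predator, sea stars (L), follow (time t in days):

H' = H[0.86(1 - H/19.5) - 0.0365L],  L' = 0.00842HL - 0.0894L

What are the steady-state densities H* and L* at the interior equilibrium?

From dL/dt = 0 with L > 0: 0.00842H* = 0.0894, so H* = 10.6.
Substitute into dH/dt = 0: 0.86(1 - 10.6/19.5) = 0.0365L*.
The bracket is 0.456, giving L* = 0.392/0.0365 = 10.7.

H* ≈ 10.6, L* ≈ 10.7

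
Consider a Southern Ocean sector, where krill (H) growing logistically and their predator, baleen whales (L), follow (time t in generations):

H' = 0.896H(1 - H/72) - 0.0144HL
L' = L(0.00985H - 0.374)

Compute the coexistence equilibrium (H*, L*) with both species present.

From dL/dt = 0 with L > 0: 0.00985H* = 0.374, so H* = 38.
Substitute into dH/dt = 0: 0.896(1 - 38/72) = 0.0144L*.
The bracket is 0.473, giving L* = 0.423/0.0144 = 29.4.

H* ≈ 38, L* ≈ 29.4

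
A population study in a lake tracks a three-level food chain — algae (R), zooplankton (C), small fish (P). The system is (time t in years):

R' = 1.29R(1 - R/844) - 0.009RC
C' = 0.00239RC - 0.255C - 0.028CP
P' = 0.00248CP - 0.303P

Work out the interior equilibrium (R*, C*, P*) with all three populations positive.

From dP/dt = 0: 0.00248C* = 0.303, so C* = 122.
From dR/dt = 0: 1.29(1 - R*/844) = 0.009·122, giving R* = 844·(1 - 0.852) = 125.
From dC/dt = 0: 0.00239·125 - 0.255 = 0.028P*, so P* = 0.0427/0.028 = 1.53.

R* ≈ 125, C* ≈ 122, P* ≈ 1.53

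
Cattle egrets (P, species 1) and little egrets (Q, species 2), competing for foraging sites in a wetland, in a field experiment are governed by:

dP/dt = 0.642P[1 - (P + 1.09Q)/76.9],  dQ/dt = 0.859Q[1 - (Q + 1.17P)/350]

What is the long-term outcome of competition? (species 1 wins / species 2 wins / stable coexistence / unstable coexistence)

species 2 excludes species 1

Compare the nullcline intercepts: K1/α12 = 76.9/1.09 = 70.6 < K2 = 350; K2/α21 = 350/1.17 = 299 > K1 = 76.9.
Since the inequalities point opposite ways, species 2 can invade but species 1 cannot.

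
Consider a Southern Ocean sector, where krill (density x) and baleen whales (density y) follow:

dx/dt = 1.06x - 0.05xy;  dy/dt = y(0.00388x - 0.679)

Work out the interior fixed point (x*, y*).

Set dy/dt = 0 with y > 0: 0.00388x - 0.679 = 0, so x* = 0.679/0.00388 = 175.
Set dx/dt = 0 with x > 0: 1.06 - 0.05y = 0, so y* = 1.06/0.05 = 21.2.

x* ≈ 175, y* ≈ 21.2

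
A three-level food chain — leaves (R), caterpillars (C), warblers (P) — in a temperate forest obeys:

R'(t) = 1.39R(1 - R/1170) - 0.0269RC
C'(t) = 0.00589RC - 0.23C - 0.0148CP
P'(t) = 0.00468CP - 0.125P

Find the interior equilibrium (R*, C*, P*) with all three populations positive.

From dP/dt = 0: 0.00468C* = 0.125, so C* = 26.7.
From dR/dt = 0: 1.39(1 - R*/1170) = 0.0269·26.7, giving R* = 1170·(1 - 0.517) = 565.
From dC/dt = 0: 0.00589·565 - 0.23 = 0.0148P*, so P* = 3.1/0.0148 = 209.

R* ≈ 565, C* ≈ 26.7, P* ≈ 209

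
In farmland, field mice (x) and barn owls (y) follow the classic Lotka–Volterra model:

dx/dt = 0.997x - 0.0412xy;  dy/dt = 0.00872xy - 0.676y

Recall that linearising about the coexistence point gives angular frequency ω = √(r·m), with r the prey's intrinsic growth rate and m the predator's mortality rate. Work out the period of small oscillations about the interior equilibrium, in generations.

T ≈ 7.65 generations

Here r = 0.997 and m = 0.676, so r·m = 0.674.
ω = √0.674 = 0.821 per generation, hence T = 2π/ω ≈ 7.65 generations.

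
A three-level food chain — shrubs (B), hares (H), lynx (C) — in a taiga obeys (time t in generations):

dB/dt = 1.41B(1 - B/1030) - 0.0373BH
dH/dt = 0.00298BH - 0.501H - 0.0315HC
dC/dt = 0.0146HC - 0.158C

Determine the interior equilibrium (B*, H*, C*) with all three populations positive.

B* ≈ 735, H* ≈ 10.8, C* ≈ 53.6

From dC/dt = 0: 0.0146H* = 0.158, so H* = 10.8.
From dB/dt = 0: 1.41(1 - B*/1030) = 0.0373·10.8, giving B* = 1030·(1 - 0.286) = 735.
From dH/dt = 0: 0.00298·735 - 0.501 = 0.0315C*, so C* = 1.69/0.0315 = 53.6.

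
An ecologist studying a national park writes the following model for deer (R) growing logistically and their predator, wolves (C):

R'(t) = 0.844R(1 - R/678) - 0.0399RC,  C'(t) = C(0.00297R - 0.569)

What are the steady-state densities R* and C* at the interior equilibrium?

R* ≈ 192, C* ≈ 15.2

From dC/dt = 0 with C > 0: 0.00297R* = 0.569, so R* = 192.
Substitute into dR/dt = 0: 0.844(1 - 192/678) = 0.0399C*.
The bracket is 0.717, giving C* = 0.606/0.0399 = 15.2.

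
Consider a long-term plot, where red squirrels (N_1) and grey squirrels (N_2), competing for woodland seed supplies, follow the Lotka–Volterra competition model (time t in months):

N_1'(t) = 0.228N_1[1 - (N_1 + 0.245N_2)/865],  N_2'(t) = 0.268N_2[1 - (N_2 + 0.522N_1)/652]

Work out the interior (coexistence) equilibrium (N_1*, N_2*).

Setting both brackets to zero gives the nullclines N_1 + 0.245N_2 = 865 and 0.522N_1 + N_2 = 652.
Substituting N_2 = 652 - 0.522N_1 into the first: N_1(1 - 0.245·0.522) = 865 - 0.245·652.
So N_1* = 705/0.872 = 809, and then N_2* = 652 - 0.522·809 = 230.

N_1* ≈ 809, N_2* ≈ 230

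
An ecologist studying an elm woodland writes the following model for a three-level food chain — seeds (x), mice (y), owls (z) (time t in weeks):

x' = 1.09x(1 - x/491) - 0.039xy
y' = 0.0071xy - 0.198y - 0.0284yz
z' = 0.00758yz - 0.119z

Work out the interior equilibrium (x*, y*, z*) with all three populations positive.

x* ≈ 215, y* ≈ 15.7, z* ≈ 46.8

From dz/dt = 0: 0.00758y* = 0.119, so y* = 15.7.
From dx/dt = 0: 1.09(1 - x*/491) = 0.039·15.7, giving x* = 491·(1 - 0.562) = 215.
From dy/dt = 0: 0.0071·215 - 0.198 = 0.0284z*, so z* = 1.33/0.0284 = 46.8.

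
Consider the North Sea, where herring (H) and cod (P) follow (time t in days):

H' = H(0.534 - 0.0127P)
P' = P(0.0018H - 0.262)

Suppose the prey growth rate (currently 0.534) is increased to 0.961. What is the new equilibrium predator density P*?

At the interior fixed point, setting dH/dt = 0 with H > 0 fixes P* = (prey growth rate)/(HP coefficient) — independent of the other coefficients.
With the change, P* = 0.961/0.0127 = 75.7; it rises from 42.

P* ≈ 75.7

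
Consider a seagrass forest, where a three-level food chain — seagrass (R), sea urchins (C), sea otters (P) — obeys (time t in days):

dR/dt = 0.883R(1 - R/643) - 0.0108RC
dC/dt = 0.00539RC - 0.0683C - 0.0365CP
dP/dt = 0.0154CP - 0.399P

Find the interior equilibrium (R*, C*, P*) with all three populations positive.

R* ≈ 439, C* ≈ 25.9, P* ≈ 63

From dP/dt = 0: 0.0154C* = 0.399, so C* = 25.9.
From dR/dt = 0: 0.883(1 - R*/643) = 0.0108·25.9, giving R* = 643·(1 - 0.317) = 439.
From dC/dt = 0: 0.00539·439 - 0.0683 = 0.0365P*, so P* = 2.3/0.0365 = 63.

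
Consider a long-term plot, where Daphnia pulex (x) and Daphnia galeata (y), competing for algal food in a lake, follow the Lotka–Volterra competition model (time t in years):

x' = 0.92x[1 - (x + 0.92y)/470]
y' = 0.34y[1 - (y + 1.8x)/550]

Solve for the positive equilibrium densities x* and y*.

x* ≈ 54.9, y* ≈ 451

Setting both brackets to zero gives the nullclines x + 0.92y = 470 and 1.8x + y = 550.
Substituting y = 550 - 1.8x into the first: x(1 - 0.92·1.8) = 470 - 0.92·550.
So x* = -36/-0.656 = 54.9, and then y* = 550 - 1.8·54.9 = 451.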